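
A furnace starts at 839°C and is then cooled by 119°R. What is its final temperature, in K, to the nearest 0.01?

The 119°R change is an interval, so only the factor 5/9 applies: -119 × 5/9 = -66.1111°C.
Final Celsius temperature: 839.0000 - 66.1111 = 772.8889°C.
In kelvin: 772.8889 + 273.15 = 1046.04 K.

1046.04 K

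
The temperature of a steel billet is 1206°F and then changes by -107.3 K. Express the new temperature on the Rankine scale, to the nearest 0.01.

1472.53°R

Initial temperature in Celsius: (1206 - 32) × 5/9 = 652.2222°C.
The 107.3 K change is an interval; Kelvin and Celsius degrees are the same size, so ΔC = -107.3°C.
Final Celsius temperature: 652.2222 - 107.3000 = 544.9222°C.
In Rankine: 544.9222 × 1.8 + 491.67 = 1472.53°R.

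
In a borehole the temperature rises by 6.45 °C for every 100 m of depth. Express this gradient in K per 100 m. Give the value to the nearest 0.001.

The quantity depends on a temperature interval, so only the ratio of degree sizes applies; the offset between the scales is irrelevant.
A change of 1°C is a change of 1 K, so 6.45 × 1 = 6.450.

6.450 K/100 m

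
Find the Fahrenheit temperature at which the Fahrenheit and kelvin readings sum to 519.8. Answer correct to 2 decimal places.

Let F be the Fahrenheit reading. The kelvin reading is K = 5/9·F + 255.372.
Require F + K = 519.8: (14/9)·F + 255.372 = 519.8.
F = (519.8 - 255.372) / (14/9) = 169.99.

169.99°F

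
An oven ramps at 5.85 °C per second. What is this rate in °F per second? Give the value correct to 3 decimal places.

The quantity depends on a temperature interval, so only the ratio of degree sizes applies; the offset between the scales is irrelevant.
A change of 1°C is a change of 1.8°F, so 5.85 × 1.8 = 10.530.

10.530 °F/second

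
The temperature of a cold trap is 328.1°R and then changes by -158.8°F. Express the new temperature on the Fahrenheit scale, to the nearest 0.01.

-290.37°F

Initial temperature in Celsius: (328.1 - 491.67) × 5/9 = -90.8722°C.
The 158.8°F change is an interval, so only the factor 5/9 applies: -158.8 × 5/9 = -88.2222°C.
Final Celsius temperature: -90.8722 - 88.2222 = -179.0944°C.
In Fahrenheit: -179.0944 × 1.8 + 32 = -290.37°F.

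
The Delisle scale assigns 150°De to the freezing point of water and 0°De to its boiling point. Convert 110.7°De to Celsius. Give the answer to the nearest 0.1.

Linear interpolation between the fixed points: C = (110.7 - 150) × 100 / (0 - 150) = 26.2000°C.

26.2°C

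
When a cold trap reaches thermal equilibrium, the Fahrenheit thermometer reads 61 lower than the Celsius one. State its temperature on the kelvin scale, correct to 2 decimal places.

Let x be the Celsius reading; then the Fahrenheit reading is 1.8·x + 32.
(1.8·x + 32) - x = -61  ⇒  (0.8)·x = -93  ⇒  x = -116.2500°C.
In kelvin: -116.2500 + 273.15 = 156.90 K.

156.90 K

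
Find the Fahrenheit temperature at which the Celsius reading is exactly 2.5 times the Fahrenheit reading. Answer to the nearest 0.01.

-9.14°F

Let F be the Fahrenheit reading. The Celsius reading is C = 5/9·F - 17.7778.
Require C = 2.5·F: 5/9·F - 17.7778 = 2.5·F.
(-35/18)·F = 17.7778  ⇒  F = -9.14.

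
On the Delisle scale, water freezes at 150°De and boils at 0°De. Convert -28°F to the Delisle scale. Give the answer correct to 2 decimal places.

First in Celsius: (-28 - 32) × 5/9 = -33.3333°C.
Linearly onto the Delisle scale: 150 + (-33.3333 / 100) × (0 - 150) = 200.00°De.

200.00°De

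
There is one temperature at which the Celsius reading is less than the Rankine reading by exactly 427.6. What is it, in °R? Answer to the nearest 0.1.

347.5°R

Let R be the Rankine reading. The Celsius reading is C = 5/9·R - 273.15.
Require C - R = -427.6: (-4/9)·R - 273.15 = -427.6.
R = (-427.6 + 273.15) / (-4/9) = 347.5.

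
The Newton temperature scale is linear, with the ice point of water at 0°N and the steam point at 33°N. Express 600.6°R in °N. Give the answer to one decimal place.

First in Celsius: (600.6 - 491.67) × 5/9 = 60.5167°C.
Linearly onto the Newton scale: 0 + (60.5167 / 100) × (33 - 0) = 20.0°N.

20.0°N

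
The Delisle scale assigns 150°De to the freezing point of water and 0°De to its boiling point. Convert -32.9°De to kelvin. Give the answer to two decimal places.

395.08 K

Linear interpolation between the fixed points: C = (-32.9 - 150) × 100 / (0 - 150) = 121.9333°C.
Then 121.9333 + 273.15 = 395.08 K.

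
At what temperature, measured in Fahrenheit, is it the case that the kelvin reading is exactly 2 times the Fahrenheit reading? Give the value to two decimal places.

Let F be the Fahrenheit reading. The kelvin reading is K = 5/9·F + 255.372.
Require K = 2·F: 5/9·F + 255.372 = 2·F.
(-13/9)·F = -255.372  ⇒  F = 176.80.

176.80°F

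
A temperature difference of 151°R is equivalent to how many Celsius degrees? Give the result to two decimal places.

83.89°C

Only the scale ratio 5/9 matters for a change in temperature.
151 × 5/9 = 83.89.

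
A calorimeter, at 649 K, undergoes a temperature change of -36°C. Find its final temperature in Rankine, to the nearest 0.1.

1103.4°R

Initial temperature in Celsius: 649 - 273.15 = 375.8500°C.
Final Celsius temperature: 375.8500 - 36.0000 = 339.8500°C.
In Rankine: 339.8500 × 1.8 + 491.67 = 1103.4°R.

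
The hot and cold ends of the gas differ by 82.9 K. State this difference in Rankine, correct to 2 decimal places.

Only the scale ratio 1.8 matters for a change in temperature.
82.9 × 1.8 = 149.22.

149.22°R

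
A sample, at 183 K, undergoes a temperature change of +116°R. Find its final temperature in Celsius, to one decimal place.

-25.7°C

Initial temperature in Celsius: 183 - 273.15 = -90.1500°C.
The 116°R change is an interval, so only the factor 5/9 applies: +116 × 5/9 = +64.4444°C.
Final Celsius temperature: -90.1500 + 64.4444 = -25.7056°C.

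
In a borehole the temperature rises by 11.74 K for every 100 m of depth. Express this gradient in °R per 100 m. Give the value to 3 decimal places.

21.132 °R/100 m

The quantity depends on a temperature interval, so only the ratio of degree sizes applies; the offset between the scales is irrelevant.
A change of 1 K is a change of 1.8°R, so 11.74 × 1.8 = 21.132.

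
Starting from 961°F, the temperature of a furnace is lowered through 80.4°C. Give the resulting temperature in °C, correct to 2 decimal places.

435.71°C

Initial temperature in Celsius: (961 - 32) × 5/9 = 516.1111°C.
Final Celsius temperature: 516.1111 - 80.4000 = 435.7111°C.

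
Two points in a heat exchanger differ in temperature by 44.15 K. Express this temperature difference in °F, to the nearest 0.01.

79.47°F

For a temperature interval the offset drops out; only the factor 1.8 applies.
44.15 × 1.8 = 79.47.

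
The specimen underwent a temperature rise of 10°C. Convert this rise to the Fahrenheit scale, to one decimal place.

Only the scale ratio 1.8 matters for a change in temperature.
10 × 1.8 = 18.0.

18.0°F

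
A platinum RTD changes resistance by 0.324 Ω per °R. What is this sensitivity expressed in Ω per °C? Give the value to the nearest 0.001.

The quantity depends on a temperature interval, so only the ratio of degree sizes applies; the offset between the scales is irrelevant.
A change of 1°C is a change of 1.8°R, so per °C the value is 0.324 × 1.8 = 0.583.

0.583 Ω per °C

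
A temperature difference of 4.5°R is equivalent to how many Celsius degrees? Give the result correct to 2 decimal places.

For a temperature interval the offset drops out; only the factor 5/9 applies.
4.5 × 5/9 = 2.50.

2.50°C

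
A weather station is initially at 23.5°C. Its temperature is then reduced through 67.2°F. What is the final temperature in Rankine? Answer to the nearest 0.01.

The 67.2°F change is an interval, so only the factor 5/9 applies: -67.2 × 5/9 = -37.3333°C.
Final Celsius temperature: 23.5000 - 37.3333 = -13.8333°C.
In Rankine: -13.8333 × 1.8 + 491.67 = 466.77°R.

466.77°R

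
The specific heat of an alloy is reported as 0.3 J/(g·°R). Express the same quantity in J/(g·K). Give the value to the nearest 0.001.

Since only a temperature interval is involved, the additive offset between the scales drops out.
A change of 1 K is a change of 1.8°R, so per K the value is 0.3 × 1.8 = 0.540.

0.540 J/(g·K)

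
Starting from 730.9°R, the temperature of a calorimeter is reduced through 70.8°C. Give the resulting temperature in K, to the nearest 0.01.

Initial temperature in Celsius: (730.9 - 491.67) × 5/9 = 132.9056°C.
Final Celsius temperature: 132.9056 - 70.8000 = 62.1056°C.
In kelvin: 62.1056 + 273.15 = 335.26 K.

335.26 K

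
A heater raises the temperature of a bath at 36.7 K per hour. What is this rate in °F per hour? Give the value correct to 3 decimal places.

The quantity depends on a temperature interval, so only the ratio of degree sizes applies; the offset between the scales is irrelevant.
A change of 1 K is a change of 1.8°F, so 36.7 × 1.8 = 66.060.

66.060 °F/hour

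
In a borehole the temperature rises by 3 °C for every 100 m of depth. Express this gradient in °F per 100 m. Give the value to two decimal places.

Since only a temperature interval is involved, the additive offset between the scales drops out.
A change of 1°C is a change of 1.8°F, so 3 × 1.8 = 5.40.

5.40 °F/100 m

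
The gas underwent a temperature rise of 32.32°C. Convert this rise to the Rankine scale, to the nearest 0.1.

For a temperature interval the offset drops out; only the factor 1.8 applies.
32.32 × 1.8 = 58.2.

58.2°R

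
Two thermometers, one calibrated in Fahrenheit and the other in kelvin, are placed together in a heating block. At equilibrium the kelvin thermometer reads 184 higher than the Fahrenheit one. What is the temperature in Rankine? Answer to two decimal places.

620.26°R

Let x be the Fahrenheit reading; then the kelvin reading is 5/9·x + 255.372.
(5/9·x + 255.372) - x = 184  ⇒  (-4/9)·x = -71.3722  ⇒  x = 160.5875°F.
In Celsius: (160.5875 - 32) × 5/9 = 71.4375°C.
In Rankine: 71.4375 × 1.8 + 491.67 = 620.26°R.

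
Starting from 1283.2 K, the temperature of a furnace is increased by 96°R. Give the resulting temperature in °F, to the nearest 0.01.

1946.09°F

Initial temperature in Celsius: 1283.2 - 273.15 = 1010.0500°C.
The 96°R change is an interval, so only the factor 5/9 applies: +96 × 5/9 = +53.3333°C.
Final Celsius temperature: 1010.0500 + 53.3333 = 1063.3833°C.
In Fahrenheit: 1063.3833 × 1.8 + 32 = 1946.09°F.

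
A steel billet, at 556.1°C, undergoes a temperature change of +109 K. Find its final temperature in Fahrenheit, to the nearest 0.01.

The 109 K change is an interval; Kelvin and Celsius degrees are the same size, so ΔC = +109°C.
Final Celsius temperature: 556.1000 + 109.0000 = 665.1000°C.
In Fahrenheit: 665.1000 × 1.8 + 32 = 1229.18°F.

1229.18°F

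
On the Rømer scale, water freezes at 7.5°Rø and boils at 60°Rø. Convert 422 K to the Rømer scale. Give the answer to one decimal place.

First in Celsius: 422 - 273.15 = 148.8500°C.
Linearly onto the Rømer scale: 7.5 + (148.8500 / 100) × (60 - 7.5) = 85.6°Rø.

85.6°Rø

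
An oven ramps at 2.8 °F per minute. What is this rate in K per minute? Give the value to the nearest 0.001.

1.556 K/minute

The quantity depends on a temperature interval, so only the ratio of degree sizes applies; the offset between the scales is irrelevant.
A change of 1°F is a change of 5/9 K, so 2.8 × 5/9 = 1.556.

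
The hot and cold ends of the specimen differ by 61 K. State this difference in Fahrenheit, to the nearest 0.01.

109.80°F

An interval of 1 K corresponds to 1.8°F.
61 × 1.8 = 109.80.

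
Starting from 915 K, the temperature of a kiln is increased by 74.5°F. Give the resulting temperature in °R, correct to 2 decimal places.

Initial temperature in Celsius: 915 - 273.15 = 641.8500°C.
The 74.5°F change is an interval, so only the factor 5/9 applies: +74.5 × 5/9 = +41.3889°C.
Final Celsius temperature: 641.8500 + 41.3889 = 683.2389°C.
In Rankine: 683.2389 × 1.8 + 491.67 = 1721.50°R.

1721.50°R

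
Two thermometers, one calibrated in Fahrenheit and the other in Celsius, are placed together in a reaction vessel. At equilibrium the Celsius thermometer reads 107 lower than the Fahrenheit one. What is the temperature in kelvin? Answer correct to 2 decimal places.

366.90 K

Let x be the Fahrenheit reading; then the Celsius reading is 5/9·x - 17.7778.
(5/9·x - 17.7778) - x = -107  ⇒  (-4/9)·x = -89.2222  ⇒  x = 200.7500°F.
In Celsius: (200.75 - 32) × 5/9 = 93.7500°C.
In kelvin: 93.7500 + 273.15 = 366.90 K.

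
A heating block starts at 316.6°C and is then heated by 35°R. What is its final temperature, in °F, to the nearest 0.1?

636.9°F

The 35°R change is an interval, so only the factor 5/9 applies: +35 × 5/9 = +19.4444°C.
Final Celsius temperature: 316.6000 + 19.4444 = 336.0444°C.
In Fahrenheit: 336.0444 × 1.8 + 32 = 636.9°F.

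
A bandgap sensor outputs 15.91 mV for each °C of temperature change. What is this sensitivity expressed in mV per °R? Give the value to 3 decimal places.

Since only a temperature interval is involved, the additive offset between the scales drops out.
A change of 1°R is a change of 5/9°C, so per °R the value is 15.91 × 5/9 = 8.839.

8.839 mV per °R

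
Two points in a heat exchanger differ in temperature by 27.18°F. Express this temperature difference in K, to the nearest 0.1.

15.1 K

Only the scale ratio 5/9 matters for a change in temperature.
27.18 × 5/9 = 15.1.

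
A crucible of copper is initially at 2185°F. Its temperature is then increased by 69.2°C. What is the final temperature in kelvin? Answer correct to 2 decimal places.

Initial temperature in Celsius: (2185 - 32) × 5/9 = 1196.1111°C.
Final Celsius temperature: 1196.1111 + 69.2000 = 1265.3111°C.
In kelvin: 1265.3111 + 273.15 = 1538.46 K.

1538.46 K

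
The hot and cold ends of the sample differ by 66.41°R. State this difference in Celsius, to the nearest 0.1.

For a temperature interval the offset drops out; only the factor 5/9 applies.
66.41 × 5/9 = 36.9.

36.9°C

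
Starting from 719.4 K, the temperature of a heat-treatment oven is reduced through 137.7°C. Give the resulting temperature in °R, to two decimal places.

Initial temperature in Celsius: 719.4 - 273.15 = 446.2500°C.
Final Celsius temperature: 446.2500 - 137.7000 = 308.5500°C.
In Rankine: 308.5500 × 1.8 + 491.67 = 1047.06°R.

1047.06°R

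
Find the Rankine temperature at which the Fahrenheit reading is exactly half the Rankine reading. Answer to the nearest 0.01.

919.34°R

Let R be the Rankine reading. The Fahrenheit reading is F = 1·R - 459.67.
Require F = 0.5·R: 1·R - 459.67 = 0.5·R.
(0.5)·R = 459.67  ⇒  R = 919.34.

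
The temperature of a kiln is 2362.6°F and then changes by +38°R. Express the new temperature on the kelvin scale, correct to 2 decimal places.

Initial temperature in Celsius: (2362.6 - 32) × 5/9 = 1294.7778°C.
The 38°R change is an interval, so only the factor 5/9 applies: +38 × 5/9 = +21.1111°C.
Final Celsius temperature: 1294.7778 + 21.1111 = 1315.8889°C.
In kelvin: 1315.8889 + 273.15 = 1589.04 K.

1589.04 K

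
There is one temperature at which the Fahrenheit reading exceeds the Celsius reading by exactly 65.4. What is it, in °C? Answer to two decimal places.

Let C be the Celsius reading. The Fahrenheit reading is F = 1.8·C + 32.
Require F - C = 65.4: (0.8)·C + 32 = 65.4.
C = (65.4 - 32) / (0.8) = 41.75.

41.75°C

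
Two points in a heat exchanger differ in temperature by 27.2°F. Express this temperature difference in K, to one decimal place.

15.1 K

Only the scale ratio 5/9 matters for a change in temperature.
27.2 × 5/9 = 15.1.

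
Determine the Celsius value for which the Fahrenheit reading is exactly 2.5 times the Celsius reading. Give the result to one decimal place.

Let C be the Celsius reading. The Fahrenheit reading is F = 1.8·C + 32.
Require F = 2.5·C: 1.8·C + 32 = 2.5·C.
(-0.7)·C = -32  ⇒  C = 45.7.

45.7°C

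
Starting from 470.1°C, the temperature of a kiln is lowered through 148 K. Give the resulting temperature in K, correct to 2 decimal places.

The 148 K change is an interval; Kelvin and Celsius degrees are the same size, so ΔC = -148°C.
Final Celsius temperature: 470.1000 - 148.0000 = 322.1000°C.
In kelvin: 322.1000 + 273.15 = 595.25 K.

595.25 K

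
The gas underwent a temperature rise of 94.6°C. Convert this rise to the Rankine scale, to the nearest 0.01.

Only the scale ratio 1.8 matters for a change in temperature.
94.6 × 1.8 = 170.28.

170.28°R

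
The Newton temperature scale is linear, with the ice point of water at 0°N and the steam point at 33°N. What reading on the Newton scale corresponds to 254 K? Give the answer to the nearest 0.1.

First in Celsius: 254 - 273.15 = -19.1500°C.
Linearly onto the Newton scale: 0 + (-19.1500 / 100) × (33 - 0) = -6.3°N.

-6.3°N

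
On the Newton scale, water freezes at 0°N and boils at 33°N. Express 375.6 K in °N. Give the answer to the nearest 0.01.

First in Celsius: 375.6 - 273.15 = 102.4500°C.
Linearly onto the Newton scale: 0 + (102.4500 / 100) × (33 - 0) = 33.81°N.

33.81°N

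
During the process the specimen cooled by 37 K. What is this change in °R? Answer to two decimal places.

66.60°R

An interval of 1 K corresponds to 1.8°R.
37 × 1.8 = 66.60.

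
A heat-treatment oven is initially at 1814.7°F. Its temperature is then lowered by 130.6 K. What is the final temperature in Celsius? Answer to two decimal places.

859.79°C

Initial temperature in Celsius: (1814.7 - 32) × 5/9 = 990.3889°C.
The 130.6 K change is an interval; Kelvin and Celsius degrees are the same size, so ΔC = -130.6°C.
Final Celsius temperature: 990.3889 - 130.6000 = 859.7889°C.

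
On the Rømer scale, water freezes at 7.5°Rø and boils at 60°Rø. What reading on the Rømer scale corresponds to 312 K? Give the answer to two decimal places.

27.90°Rø

First in Celsius: 312 - 273.15 = 38.8500°C.
Linearly onto the Rømer scale: 7.5 + (38.8500 / 100) × (60 - 7.5) = 27.90°Rø.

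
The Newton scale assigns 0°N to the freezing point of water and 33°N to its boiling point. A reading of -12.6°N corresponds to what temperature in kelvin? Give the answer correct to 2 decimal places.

234.97 K

Linear interpolation between the fixed points: C = (-12.6 - 0) × 100 / (33 - 0) = -38.1818°C.
Then -38.1818 + 273.15 = 234.97 K.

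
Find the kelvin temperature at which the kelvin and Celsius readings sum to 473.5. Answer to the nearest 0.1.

373.3 K

Let K be the kelvin reading. The Celsius reading is C = 1·K - 273.15.
Require K + C = 473.5: (2)·K - 273.15 = 473.5.
K = (473.5 + 273.15) / (2) = 373.3.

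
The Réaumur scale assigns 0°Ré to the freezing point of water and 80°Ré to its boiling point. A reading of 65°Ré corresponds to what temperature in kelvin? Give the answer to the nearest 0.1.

354.4 K

Linear interpolation between the fixed points: C = (65 - 0) × 100 / (80 - 0) = 81.2500°C.
Then 81.2500 + 273.15 = 354.4 K.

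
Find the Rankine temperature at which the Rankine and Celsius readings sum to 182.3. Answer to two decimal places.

Let R be the Rankine reading. The Celsius reading is C = 5/9·R - 273.15.
Require R + C = 182.3: (14/9)·R - 273.15 = 182.3.
R = (182.3 + 273.15) / (14/9) = 292.79.

292.79°R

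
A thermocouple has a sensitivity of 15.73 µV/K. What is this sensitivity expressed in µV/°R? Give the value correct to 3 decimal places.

The quantity depends on a temperature interval, so only the ratio of degree sizes applies; the offset between the scales is irrelevant.
A change of 1°R is a change of 5/9 K, so per °R the value is 15.73 × 5/9 = 8.739.

8.739 µV/°R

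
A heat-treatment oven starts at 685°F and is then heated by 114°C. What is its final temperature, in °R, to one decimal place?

Initial temperature in Celsius: (685 - 32) × 5/9 = 362.7778°C.
Final Celsius temperature: 362.7778 + 114.0000 = 476.7778°C.
In Rankine: 476.7778 × 1.8 + 491.67 = 1349.9°R.

1349.9°R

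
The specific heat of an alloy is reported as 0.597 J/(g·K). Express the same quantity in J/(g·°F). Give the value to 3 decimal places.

0.332 J/(g·°F)

Since only a temperature interval is involved, the additive offset between the scales drops out.
A change of 1°F is a change of 5/9 K, so per °F the value is 0.597 × 5/9 = 0.332.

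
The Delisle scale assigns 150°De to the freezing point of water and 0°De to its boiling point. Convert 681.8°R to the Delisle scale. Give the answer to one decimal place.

First in Celsius: (681.8 - 491.67) × 5/9 = 105.6278°C.
Linearly onto the Delisle scale: 150 + (105.6278 / 100) × (0 - 150) = -8.4°De.

-8.4°De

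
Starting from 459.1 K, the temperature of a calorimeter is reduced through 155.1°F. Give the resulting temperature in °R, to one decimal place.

Initial temperature in Celsius: 459.1 - 273.15 = 185.9500°C.
The 155.1°F change is an interval, so only the factor 5/9 applies: -155.1 × 5/9 = -86.1667°C.
Final Celsius temperature: 185.9500 - 86.1667 = 99.7833°C.
In Rankine: 99.7833 × 1.8 + 491.67 = 671.3°R.

671.3°R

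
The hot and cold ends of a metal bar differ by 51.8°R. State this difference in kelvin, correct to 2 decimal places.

For a temperature interval the offset drops out; only the factor 5/9 applies.
51.8 × 5/9 = 28.78.

28.78 K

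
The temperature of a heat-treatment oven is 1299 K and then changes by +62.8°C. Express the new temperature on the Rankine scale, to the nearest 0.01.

2451.24°R

Initial temperature in Celsius: 1299 - 273.15 = 1025.8500°C.
Final Celsius temperature: 1025.8500 + 62.8000 = 1088.6500°C.
In Rankine: 1088.6500 × 1.8 + 491.67 = 2451.24°R.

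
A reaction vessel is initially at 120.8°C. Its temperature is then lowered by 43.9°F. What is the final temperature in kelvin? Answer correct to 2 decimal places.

The 43.9°F change is an interval, so only the factor 5/9 applies: -43.9 × 5/9 = -24.3889°C.
Final Celsius temperature: 120.8000 - 24.3889 = 96.4111°C.
In kelvin: 96.4111 + 273.15 = 369.56 K.

369.56 K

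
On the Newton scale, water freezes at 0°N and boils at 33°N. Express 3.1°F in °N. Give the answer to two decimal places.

First in Celsius: (3.1 - 32) × 5/9 = -16.0556°C.
Linearly onto the Newton scale: 0 + (-16.0556 / 100) × (33 - 0) = -5.30°N.

-5.30°N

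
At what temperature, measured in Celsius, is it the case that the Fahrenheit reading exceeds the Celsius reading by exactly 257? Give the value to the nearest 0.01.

Let C be the Celsius reading. The Fahrenheit reading is F = 1.8·C + 32.
Require F - C = 257: (0.8)·C + 32 = 257.
C = (257 - 32) / (0.8) = 281.25.

281.25°C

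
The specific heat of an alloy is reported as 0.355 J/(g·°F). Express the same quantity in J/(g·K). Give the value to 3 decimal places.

Since only a temperature interval is involved, the additive offset between the scales drops out.
A change of 1 K is a change of 1.8°F, so per K the value is 0.355 × 1.8 = 0.639.

0.639 J/(g·K)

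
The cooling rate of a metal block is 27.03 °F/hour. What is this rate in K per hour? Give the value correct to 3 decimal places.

The quantity depends on a temperature interval, so only the ratio of degree sizes applies; the offset between the scales is irrelevant.
A change of 1°F is a change of 5/9 K, so 27.03 × 5/9 = 15.017.

15.017 K/hour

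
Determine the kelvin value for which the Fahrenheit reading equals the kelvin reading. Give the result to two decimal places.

Let K be the kelvin reading. The Fahrenheit reading is F = 1.8·K - 459.67.
Set F = K: 1.8·K - 459.67 = K.
(0.8)·K = 459.67  ⇒  K = 574.59.

574.59 K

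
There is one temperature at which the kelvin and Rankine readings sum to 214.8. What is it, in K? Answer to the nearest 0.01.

Let K be the kelvin reading. The Rankine reading is R = 1.8·K.
Require K + R = 214.8: (2.8)·K = 214.8.
K = (214.8) / (2.8) = 76.71.

76.71 K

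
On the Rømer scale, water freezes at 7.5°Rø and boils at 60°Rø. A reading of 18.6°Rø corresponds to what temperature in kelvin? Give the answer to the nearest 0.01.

294.29 K

Linear interpolation between the fixed points: C = (18.6 - 7.5) × 100 / (60 - 7.5) = 21.1429°C.
Then 21.1429 + 273.15 = 294.29 K.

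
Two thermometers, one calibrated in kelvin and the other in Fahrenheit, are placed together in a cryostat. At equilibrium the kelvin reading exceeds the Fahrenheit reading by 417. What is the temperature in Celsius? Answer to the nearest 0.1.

-219.8°C

Let x be the kelvin reading; then the Fahrenheit reading is 1.8·x - 459.67.
(1.8·x - 459.67) - x = -417  ⇒  (0.8)·x = 42.67  ⇒  x = 53.3375 K.
In Celsius: 53.3375 - 273.15 = -219.8°C.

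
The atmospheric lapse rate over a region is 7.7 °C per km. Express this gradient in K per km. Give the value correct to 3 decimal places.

7.700 K/km

The quantity depends on a temperature interval, so only the ratio of degree sizes applies; the offset between the scales is irrelevant.
A change of 1°C is a change of 1 K, so 7.7 × 1 = 7.700.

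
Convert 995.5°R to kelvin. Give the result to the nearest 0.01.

In Celsius: (995.5 - 491.67) × 5/9 = 279.9056°C.
In kelvin: 279.9056 + 273.15 = 553.06 K.

553.06 K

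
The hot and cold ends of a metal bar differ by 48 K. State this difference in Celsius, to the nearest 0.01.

Kelvin and Celsius degrees are the same size, so the interval is unchanged: 48.00.

48.00°C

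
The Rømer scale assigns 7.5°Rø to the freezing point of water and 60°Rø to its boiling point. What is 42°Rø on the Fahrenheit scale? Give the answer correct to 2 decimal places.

150.29°F

Linear interpolation between the fixed points: C = (42 - 7.5) × 100 / (60 - 7.5) = 65.7143°C.
Then 65.7143 × 1.8 + 32 = 150.29°F.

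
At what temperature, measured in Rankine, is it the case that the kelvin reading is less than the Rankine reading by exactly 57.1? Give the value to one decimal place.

Let R be the Rankine reading. The kelvin reading is K = 5/9·R.
Require K - R = -57.1: (-4/9)·R = -57.1.
R = (-57.1) / (-4/9) = 128.5.

128.5°R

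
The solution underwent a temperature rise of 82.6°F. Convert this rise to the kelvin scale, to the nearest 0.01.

Only the scale ratio 5/9 matters for a change in temperature.
82.6 × 5/9 = 45.89.

45.89 K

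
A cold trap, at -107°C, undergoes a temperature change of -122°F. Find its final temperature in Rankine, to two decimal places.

177.07°R

The 122°F change is an interval, so only the factor 5/9 applies: -122 × 5/9 = -67.7778°C.
Final Celsius temperature: -107.0000 - 67.7778 = -174.7778°C.
In Rankine: -174.7778 × 1.8 + 491.67 = 177.07°R.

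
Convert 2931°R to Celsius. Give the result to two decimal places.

In Celsius: (2931 - 491.67) × 5/9 = 1355.1833°C.

1355.18°C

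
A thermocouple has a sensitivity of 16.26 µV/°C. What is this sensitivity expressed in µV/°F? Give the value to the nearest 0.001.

9.033 µV/°F

The quantity depends on a temperature interval, so only the ratio of degree sizes applies; the offset between the scales is irrelevant.
A change of 1°F is a change of 5/9°C, so per °F the value is 16.26 × 5/9 = 9.033.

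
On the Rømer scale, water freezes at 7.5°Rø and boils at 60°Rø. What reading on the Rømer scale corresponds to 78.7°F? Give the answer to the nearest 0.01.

21.12°Rø

First in Celsius: (78.7 - 32) × 5/9 = 25.9444°C.
Linearly onto the Rømer scale: 7.5 + (25.9444 / 100) × (60 - 7.5) = 21.12°Rø.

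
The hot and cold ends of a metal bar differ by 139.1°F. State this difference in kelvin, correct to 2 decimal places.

77.28 K

An interval of 1°F corresponds to 5/9 K.
139.1 × 5/9 = 77.28.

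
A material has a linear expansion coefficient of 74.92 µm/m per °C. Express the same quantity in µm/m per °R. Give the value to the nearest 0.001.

Since only a temperature interval is involved, the additive offset between the scales drops out.
A change of 1°R is a change of 5/9°C, so per °R the value is 74.92 × 5/9 = 41.622.

41.622 µm/m per °R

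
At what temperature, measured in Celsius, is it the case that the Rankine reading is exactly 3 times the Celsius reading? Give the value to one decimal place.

409.7°C

Let C be the Celsius reading. The Rankine reading is R = 1.8·C + 491.67.
Require R = 3·C: 1.8·C + 491.67 = 3·C.
(-1.2)·C = -491.67  ⇒  C = 409.7.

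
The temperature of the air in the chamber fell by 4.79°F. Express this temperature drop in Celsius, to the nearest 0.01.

Only the scale ratio 5/9 matters for a change in temperature.
4.79 × 5/9 = 2.66.

2.66°C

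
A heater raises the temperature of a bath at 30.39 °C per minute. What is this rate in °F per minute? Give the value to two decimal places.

54.70 °F/minute

The quantity depends on a temperature interval, so only the ratio of degree sizes applies; the offset between the scales is irrelevant.
A change of 1°C is a change of 1.8°F, so 30.39 × 1.8 = 54.70.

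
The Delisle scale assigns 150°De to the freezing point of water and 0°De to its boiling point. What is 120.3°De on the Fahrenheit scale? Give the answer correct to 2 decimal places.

Linear interpolation between the fixed points: C = (120.3 - 150) × 100 / (0 - 150) = 19.8000°C.
Then 19.8000 × 1.8 + 32 = 67.64°F.

67.64°F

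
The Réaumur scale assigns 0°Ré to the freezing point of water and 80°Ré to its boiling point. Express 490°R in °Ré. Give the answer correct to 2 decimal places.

First in Celsius: (490 - 491.67) × 5/9 = -0.9278°C.
Linearly onto the Réaumur scale: 0 + (-0.9278 / 100) × (80 - 0) = -0.74°Ré.

-0.74°Ré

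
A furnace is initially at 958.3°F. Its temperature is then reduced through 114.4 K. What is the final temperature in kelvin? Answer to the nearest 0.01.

Initial temperature in Celsius: (958.3 - 32) × 5/9 = 514.6111°C.
The 114.4 K change is an interval; Kelvin and Celsius degrees are the same size, so ΔC = -114.4°C.
Final Celsius temperature: 514.6111 - 114.4000 = 400.2111°C.
In kelvin: 400.2111 + 273.15 = 673.36 K.

673.36 K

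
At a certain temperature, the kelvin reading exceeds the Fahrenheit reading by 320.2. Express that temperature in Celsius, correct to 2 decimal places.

Let x be the Fahrenheit reading; then the kelvin reading is 5/9·x + 255.372.
(5/9·x + 255.372) - x = 320.2  ⇒  (-4/9)·x = 64.8278  ⇒  x = -145.8625°F.
In Celsius: (-145.8625 - 32) × 5/9 = -98.81°C.

-98.81°C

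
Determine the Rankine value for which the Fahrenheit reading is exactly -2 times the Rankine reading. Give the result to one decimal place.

153.2°R

Let R be the Rankine reading. The Fahrenheit reading is F = 1·R - 459.67.
Require F = -2·R: 1·R - 459.67 = -2·R.
(3)·R = 459.67  ⇒  R = 153.2.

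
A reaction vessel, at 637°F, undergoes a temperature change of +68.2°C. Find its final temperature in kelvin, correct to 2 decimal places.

677.46 K

Initial temperature in Celsius: (637 - 32) × 5/9 = 336.1111°C.
Final Celsius temperature: 336.1111 + 68.2000 = 404.3111°C.
In kelvin: 404.3111 + 273.15 = 677.46 K.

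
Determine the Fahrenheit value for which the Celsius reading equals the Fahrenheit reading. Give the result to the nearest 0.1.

-40.0°F

Let F be the Fahrenheit reading. The Celsius reading is C = 5/9·F - 17.7778.
Set C = F: 5/9·F - 17.7778 = F.
(-4/9)·F = 17.7778  ⇒  F = -40.0.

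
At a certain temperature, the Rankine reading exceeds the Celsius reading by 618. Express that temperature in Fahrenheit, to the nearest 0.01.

316.24°F

Let x be the Celsius reading; then the Rankine reading is 1.8·x + 491.67.
(1.8·x + 491.67) - x = 618  ⇒  (0.8)·x = 126.33  ⇒  x = 157.9125°C.
In Fahrenheit: 157.9125 × 1.8 + 32 = 316.24°F.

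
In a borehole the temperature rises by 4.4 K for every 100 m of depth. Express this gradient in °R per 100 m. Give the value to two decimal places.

Since only a temperature interval is involved, the additive offset between the scales drops out.
A change of 1 K is a change of 1.8°R, so 4.4 × 1.8 = 7.92.

7.92 °R/100 m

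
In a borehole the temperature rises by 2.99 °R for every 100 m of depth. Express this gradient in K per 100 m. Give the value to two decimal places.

The quantity depends on a temperature interval, so only the ratio of degree sizes applies; the offset between the scales is irrelevant.
A change of 1°R is a change of 5/9 K, so 2.99 × 5/9 = 1.66.

1.66 K/100 m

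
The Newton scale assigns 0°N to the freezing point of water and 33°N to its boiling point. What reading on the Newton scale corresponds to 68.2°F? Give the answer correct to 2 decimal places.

First in Celsius: (68.2 - 32) × 5/9 = 20.1111°C.
Linearly onto the Newton scale: 0 + (20.1111 / 100) × (33 - 0) = 6.64°N.

6.64°N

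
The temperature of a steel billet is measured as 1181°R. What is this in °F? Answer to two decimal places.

In Celsius: (1181 - 491.67) × 5/9 = 382.9611°C.
In Fahrenheit: 382.9611 × 1.8 + 32 = 721.33°F.

721.33°F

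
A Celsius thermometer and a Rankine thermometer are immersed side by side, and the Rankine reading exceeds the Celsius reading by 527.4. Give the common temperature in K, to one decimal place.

317.8 K

Let x be the Celsius reading; then the Rankine reading is 1.8·x + 491.67.
(1.8·x + 491.67) - x = 527.4  ⇒  (0.8)·x = 35.73  ⇒  x = 44.6625°C.
In kelvin: 44.6625 + 273.15 = 317.8 K.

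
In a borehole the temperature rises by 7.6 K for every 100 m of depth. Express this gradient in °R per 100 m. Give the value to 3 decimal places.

The quantity depends on a temperature interval, so only the ratio of degree sizes applies; the offset between the scales is irrelevant.
A change of 1 K is a change of 1.8°R, so 7.6 × 1.8 = 13.680.

13.680 °R/100 m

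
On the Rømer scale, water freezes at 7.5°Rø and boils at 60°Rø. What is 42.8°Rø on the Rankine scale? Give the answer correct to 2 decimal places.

612.70°R

Linear interpolation between the fixed points: C = (42.8 - 7.5) × 100 / (60 - 7.5) = 67.2381°C.
Then 67.2381 × 1.8 + 491.67 = 612.70°R.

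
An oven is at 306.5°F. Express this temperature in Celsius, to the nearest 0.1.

In Celsius: (306.5 - 32) × 5/9 = 152.5000°C.

152.5°C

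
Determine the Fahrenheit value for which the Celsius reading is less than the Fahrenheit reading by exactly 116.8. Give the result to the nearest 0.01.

222.80°F

Let F be the Fahrenheit reading. The Celsius reading is C = 5/9·F - 17.7778.
Require C - F = -116.8: (-4/9)·F - 17.7778 = -116.8.
F = (-116.8 + 17.7778) / (-4/9) = 222.80.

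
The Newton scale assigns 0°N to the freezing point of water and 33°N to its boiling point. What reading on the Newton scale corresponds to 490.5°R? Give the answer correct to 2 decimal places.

First in Celsius: (490.5 - 491.67) × 5/9 = -0.6500°C.
Linearly onto the Newton scale: 0 + (-0.6500 / 100) × (33 - 0) = -0.21°N.

-0.21°N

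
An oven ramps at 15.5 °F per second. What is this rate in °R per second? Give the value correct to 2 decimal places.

The quantity depends on a temperature interval, so only the ratio of degree sizes applies; the offset between the scales is irrelevant.
A change of 1°F is a change of 1°R, so 15.5 × 1 = 15.50.

15.50 °R/second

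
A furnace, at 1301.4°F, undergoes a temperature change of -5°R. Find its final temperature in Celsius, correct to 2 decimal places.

Initial temperature in Celsius: (1301.4 - 32) × 5/9 = 705.2222°C.
The 5°R change is an interval, so only the factor 5/9 applies: -5 × 5/9 = -2.7778°C.
Final Celsius temperature: 705.2222 - 2.7778 = 702.4444°C.

702.44°C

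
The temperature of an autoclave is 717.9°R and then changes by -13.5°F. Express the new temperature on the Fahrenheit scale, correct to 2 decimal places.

Initial temperature in Celsius: (717.9 - 491.67) × 5/9 = 125.6833°C.
The 13.5°F change is an interval, so only the factor 5/9 applies: -13.5 × 5/9 = -7.5000°C.
Final Celsius temperature: 125.6833 - 7.5000 = 118.1833°C.
In Fahrenheit: 118.1833 × 1.8 + 32 = 244.73°F.

244.73°F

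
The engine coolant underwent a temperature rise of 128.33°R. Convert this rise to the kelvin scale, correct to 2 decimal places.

An interval of 1°R corresponds to 5/9 K.
128.33 × 5/9 = 71.29.

71.29 K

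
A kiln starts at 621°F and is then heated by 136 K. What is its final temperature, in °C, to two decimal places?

Initial temperature in Celsius: (621 - 32) × 5/9 = 327.2222°C.
The 136 K change is an interval; Kelvin and Celsius degrees are the same size, so ΔC = +136°C.
Final Celsius temperature: 327.2222 + 136.0000 = 463.2222°C.

463.22°C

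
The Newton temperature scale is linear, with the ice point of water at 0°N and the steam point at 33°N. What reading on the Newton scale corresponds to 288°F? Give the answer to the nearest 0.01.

First in Celsius: (288 - 32) × 5/9 = 142.2222°C.
Linearly onto the Newton scale: 0 + (142.2222 / 100) × (33 - 0) = 46.93°N.

46.93°N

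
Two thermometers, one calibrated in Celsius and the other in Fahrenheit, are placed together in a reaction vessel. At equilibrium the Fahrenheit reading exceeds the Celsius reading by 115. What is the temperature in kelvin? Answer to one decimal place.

376.9 K

Let x be the Celsius reading; then the Fahrenheit reading is 1.8·x + 32.
(1.8·x + 32) - x = 115  ⇒  (0.8)·x = 83  ⇒  x = 103.7500°C.
In kelvin: 103.7500 + 273.15 = 376.9 K.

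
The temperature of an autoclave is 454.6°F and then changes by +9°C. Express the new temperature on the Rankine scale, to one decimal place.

930.5°R

Initial temperature in Celsius: (454.6 - 32) × 5/9 = 234.7778°C.
Final Celsius temperature: 234.7778 + 9.0000 = 243.7778°C.
In Rankine: 243.7778 × 1.8 + 491.67 = 930.5°R.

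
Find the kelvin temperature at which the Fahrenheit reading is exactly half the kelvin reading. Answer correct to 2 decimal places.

Let K be the kelvin reading. The Fahrenheit reading is F = 1.8·K - 459.67.
Require F = 0.5·K: 1.8·K - 459.67 = 0.5·K.
(1.3)·K = 459.67  ⇒  K = 353.59.

353.59 K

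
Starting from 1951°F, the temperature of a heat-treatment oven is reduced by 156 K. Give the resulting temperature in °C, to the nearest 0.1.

910.1°C

Initial temperature in Celsius: (1951 - 32) × 5/9 = 1066.1111°C.
The 156 K change is an interval; Kelvin and Celsius degrees are the same size, so ΔC = -156°C.
Final Celsius temperature: 1066.1111 - 156.0000 = 910.1111°C.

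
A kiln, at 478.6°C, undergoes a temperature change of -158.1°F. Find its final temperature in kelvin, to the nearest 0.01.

The 158.1°F change is an interval, so only the factor 5/9 applies: -158.1 × 5/9 = -87.8333°C.
Final Celsius temperature: 478.6000 - 87.8333 = 390.7667°C.
In kelvin: 390.7667 + 273.15 = 663.92 K.

663.92 K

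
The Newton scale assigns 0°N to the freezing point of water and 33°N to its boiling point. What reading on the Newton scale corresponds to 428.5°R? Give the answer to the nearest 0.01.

First in Celsius: (428.5 - 491.67) × 5/9 = -35.0944°C.
Linearly onto the Newton scale: 0 + (-35.0944 / 100) × (33 - 0) = -11.58°N.

-11.58°N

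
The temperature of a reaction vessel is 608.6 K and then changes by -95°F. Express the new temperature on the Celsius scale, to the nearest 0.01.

282.67°C

Initial temperature in Celsius: 608.6 - 273.15 = 335.4500°C.
The 95°F change is an interval, so only the factor 5/9 applies: -95 × 5/9 = -52.7778°C.
Final Celsius temperature: 335.4500 - 52.7778 = 282.6722°C.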